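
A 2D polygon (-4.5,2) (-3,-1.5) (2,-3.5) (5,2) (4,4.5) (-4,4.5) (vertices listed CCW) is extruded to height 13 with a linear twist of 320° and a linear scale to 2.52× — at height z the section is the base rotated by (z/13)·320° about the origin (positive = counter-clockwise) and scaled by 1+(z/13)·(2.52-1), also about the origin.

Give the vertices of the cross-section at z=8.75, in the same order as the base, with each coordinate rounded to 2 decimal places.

t = z/height = 8.75/13 = 0.673077
s = 1 + (scale-1)·z/height = 1 + (2.52-1)·8.75/13 = 2.023077
θ = twist·z/height = 320°·8.75/13 = 215.3846° = 3.759171 rad
cos θ = -0.815283, sin θ = -0.579062 (intermediates below are computed at full precision and shown rounded to 5 d.p.)
v1: (-4.5,2) → rotate → (4.82690,0.97521) → ×s → (9.76519,1.97293) → (9.77,1.97)
v2: (-3,-1.5) → rotate → (1.57726,2.96011) → ×s → (3.19091,5.98853) → (3.19,5.99)
v3: (2,-3.5) → rotate → (-3.65728,1.69537) → ×s → (-7.39897,3.42986) → (-7.40,3.43)
v4: (5,2) → rotate → (-2.91829,-4.52588) → ×s → (-5.90393,-9.15620) → (-5.90,-9.16)
v5: (4,4.5) → rotate → (-0.65535,-5.98502) → ×s → (-1.32583,-12.10816) → (-1.33,-12.11)
v6: (-4,4.5) → rotate → (5.86691,-1.35253) → ×s → (11.86922,-2.73626) → (11.87,-2.74)

Cross-section at z=8.75: (9.77,1.97) (3.19,5.99) (-7.40,3.43) (-5.90,-9.16) (-1.33,-12.11) (11.87,-2.74)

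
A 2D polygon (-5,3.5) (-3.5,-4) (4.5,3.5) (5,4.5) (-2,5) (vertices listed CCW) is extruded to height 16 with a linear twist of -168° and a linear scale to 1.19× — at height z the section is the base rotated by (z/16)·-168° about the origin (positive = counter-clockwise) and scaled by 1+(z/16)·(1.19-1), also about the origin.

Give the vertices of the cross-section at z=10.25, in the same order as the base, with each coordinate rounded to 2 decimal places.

Cross-section at z=10.25: (5.44,4.16) (-3.09,5.10) (2.21,-6.00) (3.11,-6.87) (6.02,0.44)

t = z/height = 10.25/16 = 0.640625
s = 1 + (scale-1)·z/height = 1 + (1.19-1)·10.25/16 = 1.121719
θ = twist·z/height = -168°·10.25/16 = -107.6250° = -1.878411 rad
cos θ = -0.302786, sin θ = -0.953059 (intermediates below are computed at full precision and shown rounded to 5 d.p.)
v1: (-5,3.5) → rotate → (4.84963,3.70554) → ×s → (5.43993,4.15658) → (5.44,4.16)
v2: (-3.5,-4) → rotate → (-2.75248,4.54685) → ×s → (-3.08751,5.10029) → (-3.09,5.10)
v3: (4.5,3.5) → rotate → (1.97317,-5.34851) → ×s → (2.21334,-5.99953) → (2.21,-6.00)
v4: (5,4.5) → rotate → (2.77484,-6.12783) → ×s → (3.11258,-6.87370) → (3.11,-6.87)
v5: (-2,5) → rotate → (5.37086,0.39219) → ×s → (6.02460,0.43993) → (6.02,0.44)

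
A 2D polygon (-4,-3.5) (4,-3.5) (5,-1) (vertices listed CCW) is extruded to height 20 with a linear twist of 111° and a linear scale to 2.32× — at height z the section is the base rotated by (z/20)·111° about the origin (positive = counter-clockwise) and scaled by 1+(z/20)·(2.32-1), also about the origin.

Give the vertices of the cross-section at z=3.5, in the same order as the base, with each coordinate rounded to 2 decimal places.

Cross-section at z=3.5: (-3.21,-5.70) (6.08,-2.43) (6.21,0.89)

t = z/height = 3.5/20 = 0.175
s = 1 + (scale-1)·z/height = 1 + (2.32-1)·3.5/20 = 1.231000
θ = twist·z/height = 111°·3.5/20 = 19.4250° = 0.339030 rad
cos θ = 0.943078, sin θ = 0.332573 (intermediates below are computed at full precision and shown rounded to 5 d.p.)
v1: (-4,-3.5) → rotate → (-2.60831,-4.63106) → ×s → (-3.21082,-5.70084) → (-3.21,-5.70)
v2: (4,-3.5) → rotate → (4.93631,-1.97048) → ×s → (6.07660,-2.42566) → (6.08,-2.43)
v3: (5,-1) → rotate → (5.04796,0.71979) → ×s → (6.21404,0.88606) → (6.21,0.89)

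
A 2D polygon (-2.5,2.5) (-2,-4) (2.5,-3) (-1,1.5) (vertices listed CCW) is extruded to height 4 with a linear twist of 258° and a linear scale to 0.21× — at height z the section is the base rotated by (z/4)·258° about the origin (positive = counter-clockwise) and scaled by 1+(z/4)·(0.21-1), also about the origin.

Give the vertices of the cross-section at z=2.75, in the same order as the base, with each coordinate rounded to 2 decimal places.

t = z/height = 2.75/4 = 0.6875
s = 1 + (scale-1)·z/height = 1 + (0.21-1)·2.75/4 = 0.456875
θ = twist·z/height = 258°·2.75/4 = 177.3750° = 3.095778 rad
cos θ = -0.998951, sin θ = 0.045799 (intermediates below are computed at full precision and shown rounded to 5 d.p.)
v1: (-2.5,2.5) → rotate → (2.38288,-2.61187) → ×s → (1.08868,-1.19330) → (1.09,-1.19)
v2: (-2,-4) → rotate → (2.18110,3.90420) → ×s → (0.99649,1.78373) → (1.00,1.78)
v3: (2.5,-3) → rotate → (-2.35998,3.11135) → ×s → (-1.07822,1.42150) → (-1.08,1.42)
v4: (-1,1.5) → rotate → (0.93025,-1.54422) → ×s → (0.42501,-0.70552) → (0.43,-0.71)

Cross-section at z=2.75: (1.09,-1.19) (1.00,1.78) (-1.08,1.42) (0.43,-0.71)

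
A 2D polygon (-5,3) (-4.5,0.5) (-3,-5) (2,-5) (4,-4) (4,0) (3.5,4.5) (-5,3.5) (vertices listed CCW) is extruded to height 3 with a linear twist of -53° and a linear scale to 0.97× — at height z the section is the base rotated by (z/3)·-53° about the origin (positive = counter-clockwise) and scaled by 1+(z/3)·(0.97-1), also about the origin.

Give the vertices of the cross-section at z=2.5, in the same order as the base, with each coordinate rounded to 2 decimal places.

t = z/height = 2.5/3 = 0.833333
s = 1 + (scale-1)·z/height = 1 + (0.97-1)·2.5/3 = 0.975000
θ = twist·z/height = -53°·2.5/3 = -44.1667° = -0.770854 rad
cos θ = 0.717316, sin θ = -0.696748 (intermediates below are computed at full precision and shown rounded to 5 d.p.)
v1: (-5,3) → rotate → (-1.49634,5.63569) → ×s → (-1.45893,5.49480) → (-1.46,5.49)
v2: (-4.5,0.5) → rotate → (-2.87955,3.49402) → ×s → (-2.80756,3.40667) → (-2.81,3.41)
v3: (-3,-5) → rotate → (-5.63569,-1.49634) → ×s → (-5.49480,-1.45893) → (-5.49,-1.46)
v4: (2,-5) → rotate → (-2.04911,-4.98008) → ×s → (-1.99788,-4.85557) → (-2.00,-4.86)
v5: (4,-4) → rotate → (0.08227,-5.65626) → ×s → (0.08022,-5.51485) → (0.08,-5.51)
v6: (4,0) → rotate → (2.86926,-2.78699) → ×s → (2.79753,-2.71732) → (2.80,-2.72)
v7: (3.5,4.5) → rotate → (5.64597,0.78930) → ×s → (5.50482,0.76957) → (5.50,0.77)
v8: (-5,3.5) → rotate → (-1.14796,5.99435) → ×s → (-1.11926,5.84449) → (-1.12,5.84)

Cross-section at z=2.5: (-1.46,5.49) (-2.81,3.41) (-5.49,-1.46) (-2.00,-4.86) (0.08,-5.51) (2.80,-2.72) (5.50,0.77) (-1.12,5.84)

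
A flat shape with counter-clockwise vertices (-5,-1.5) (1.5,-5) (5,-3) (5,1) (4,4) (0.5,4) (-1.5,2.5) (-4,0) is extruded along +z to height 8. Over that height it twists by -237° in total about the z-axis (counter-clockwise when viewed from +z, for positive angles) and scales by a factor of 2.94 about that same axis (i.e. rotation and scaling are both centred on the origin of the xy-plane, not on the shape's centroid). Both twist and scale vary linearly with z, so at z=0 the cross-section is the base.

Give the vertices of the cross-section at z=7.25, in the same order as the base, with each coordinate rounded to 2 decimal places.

Cross-section at z=7.25: (13.69,-4.47) (4.47,13.69) (-6.61,14.66) (-12.90,5.60) (-15.35,-2.77) (-7.43,-8.27) (-0.54,-8.02) (9.06,-6.29)

t = z/height = 7.25/8 = 0.90625
s = 1 + (scale-1)·z/height = 1 + (2.94-1)·7.25/8 = 2.758125
θ = twist·z/height = -237°·7.25/8 = -214.7813° = -3.748640 rad
cos θ = -0.821336, sin θ = 0.570445 (intermediates below are computed at full precision and shown rounded to 5 d.p.)
v1: (-5,-1.5) → rotate → (4.96235,-1.62022) → ×s → (13.68677,-4.46877) → (13.69,-4.47)
v2: (1.5,-5) → rotate → (1.62022,4.96235) → ×s → (4.46877,13.68677) → (4.47,13.69)
v3: (5,-3) → rotate → (-2.39535,5.31623) → ×s → (-6.60666,14.66283) → (-6.61,14.66)
v4: (5,1) → rotate → (-4.67712,2.03089) → ×s → (-12.90009,5.60144) → (-12.90,5.60)
v5: (4,4) → rotate → (-5.56712,-1.00356) → ×s → (-15.35482,-2.76796) → (-15.35,-2.77)
v6: (0.5,4) → rotate → (-2.69245,-3.00012) → ×s → (-7.42611,-8.27471) → (-7.43,-8.27)
v7: (-1.5,2.5) → rotate → (-0.19411,-2.90901) → ×s → (-0.53537,-8.02341) → (-0.54,-8.02)
v8: (-4,0) → rotate → (3.28534,-2.28178) → ×s → (9.06139,-6.29343) → (9.06,-6.29)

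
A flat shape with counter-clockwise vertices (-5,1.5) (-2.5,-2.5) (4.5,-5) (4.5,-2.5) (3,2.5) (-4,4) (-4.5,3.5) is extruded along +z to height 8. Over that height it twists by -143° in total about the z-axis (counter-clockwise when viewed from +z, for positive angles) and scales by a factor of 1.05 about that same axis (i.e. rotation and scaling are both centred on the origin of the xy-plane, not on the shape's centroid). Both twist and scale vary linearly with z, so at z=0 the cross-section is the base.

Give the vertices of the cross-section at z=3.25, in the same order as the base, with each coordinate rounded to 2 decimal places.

Cross-section at z=3.25: (-1.40,5.14) (-3.51,0.82) (-1.90,-6.59) (0.26,-5.25) (3.78,-1.25) (1.31,5.62) (0.60,5.79)

t = z/height = 3.25/8 = 0.40625
s = 1 + (scale-1)·z/height = 1 + (1.05-1)·3.25/8 = 1.020313
θ = twist·z/height = -143°·3.25/8 = -58.0938° = -1.013927 rad
cos θ = 0.528531, sin θ = -0.848914 (intermediates below are computed at full precision and shown rounded to 5 d.p.)
v1: (-5,1.5) → rotate → (-1.36928,5.03737) → ×s → (-1.39710,5.13969) → (-1.40,5.14)
v2: (-2.5,-2.5) → rotate → (-3.44361,0.80096) → ×s → (-3.51356,0.81723) → (-3.51,0.82)
v3: (4.5,-5) → rotate → (-1.86618,-6.46277) → ×s → (-1.90409,-6.59404) → (-1.90,-6.59)
v4: (4.5,-2.5) → rotate → (0.25610,-5.14144) → ×s → (0.26131,-5.24588) → (0.26,-5.25)
v5: (3,2.5) → rotate → (3.70788,-1.22541) → ×s → (3.78319,-1.25031) → (3.78,-1.25)
v6: (-4,4) → rotate → (1.28153,5.50978) → ×s → (1.30756,5.62170) → (1.31,5.62)
v7: (-4.5,3.5) → rotate → (0.59281,5.66997) → ×s → (0.60485,5.78514) → (0.60,5.79)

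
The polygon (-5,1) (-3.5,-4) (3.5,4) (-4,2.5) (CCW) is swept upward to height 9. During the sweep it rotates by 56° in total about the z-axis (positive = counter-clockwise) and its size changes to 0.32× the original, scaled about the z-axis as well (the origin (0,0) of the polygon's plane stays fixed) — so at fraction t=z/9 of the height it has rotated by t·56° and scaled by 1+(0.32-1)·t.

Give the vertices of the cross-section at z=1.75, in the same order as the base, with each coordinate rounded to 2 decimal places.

Cross-section at z=1.75: (-4.42,0.03) (-2.33,-3.98) (2.33,3.98) (-3.82,1.47)

t = z/height = 1.75/9 = 0.194444
s = 1 + (scale-1)·z/height = 1 + (0.32-1)·1.75/9 = 0.867778
θ = twist·z/height = 56°·1.75/9 = 10.8889° = 0.190047 rad
cos θ = 0.981995, sin θ = 0.188905 (intermediates below are computed at full precision and shown rounded to 5 d.p.)
v1: (-5,1) → rotate → (-5.09888,0.03747) → ×s → (-4.42470,0.03252) → (-4.42,0.03)
v2: (-3.5,-4) → rotate → (-2.68136,-4.58915) → ×s → (-2.32683,-3.98236) → (-2.33,-3.98)
v3: (3.5,4) → rotate → (2.68136,4.58915) → ×s → (2.32683,3.98236) → (2.33,3.98)
v4: (-4,2.5) → rotate → (-4.40024,1.69937) → ×s → (-3.81843,1.47467) → (-3.82,1.47)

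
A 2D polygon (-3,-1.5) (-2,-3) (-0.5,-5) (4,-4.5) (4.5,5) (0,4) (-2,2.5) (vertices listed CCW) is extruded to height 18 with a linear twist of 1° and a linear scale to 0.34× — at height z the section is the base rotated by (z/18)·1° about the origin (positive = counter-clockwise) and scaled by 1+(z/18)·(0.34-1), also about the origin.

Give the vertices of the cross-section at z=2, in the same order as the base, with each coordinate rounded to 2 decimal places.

t = z/height = 2/18 = 0.111111
s = 1 + (scale-1)·z/height = 1 + (0.34-1)·2/18 = 0.926667
θ = twist·z/height = 1°·2/18 = 0.1111° = 0.001939 rad
cos θ = 0.999998, sin θ = 0.001939 (intermediates below are computed at full precision and shown rounded to 5 d.p.)
v1: (-3,-1.5) → rotate → (-2.99709,-1.50581) → ×s → (-2.77730,-1.39539) → (-2.78,-1.40)
v2: (-2,-3) → rotate → (-1.99418,-3.00387) → ×s → (-1.84794,-2.78359) → (-1.85,-2.78)
v3: (-0.5,-5) → rotate → (-0.49030,-5.00096) → ×s → (-0.45435,-4.63422) → (-0.45,-4.63)
v4: (4,-4.5) → rotate → (4.00872,-4.49223) → ×s → (3.71475,-4.16280) → (3.71,-4.16)
v5: (4.5,5) → rotate → (4.49030,5.00872) → ×s → (4.16101,4.64141) → (4.16,4.64)
v6: (0,4) → rotate → (-0.00776,3.99999) → ×s → (-0.00719,3.70666) → (-0.01,3.71)
v7: (-2,2.5) → rotate → (-2.00484,2.49612) → ×s → (-1.85782,2.31307) → (-1.86,2.31)

Cross-section at z=2: (-2.78,-1.40) (-1.85,-2.78) (-0.45,-4.63) (3.71,-4.16) (4.16,4.64) (-0.01,3.71) (-1.86,2.31)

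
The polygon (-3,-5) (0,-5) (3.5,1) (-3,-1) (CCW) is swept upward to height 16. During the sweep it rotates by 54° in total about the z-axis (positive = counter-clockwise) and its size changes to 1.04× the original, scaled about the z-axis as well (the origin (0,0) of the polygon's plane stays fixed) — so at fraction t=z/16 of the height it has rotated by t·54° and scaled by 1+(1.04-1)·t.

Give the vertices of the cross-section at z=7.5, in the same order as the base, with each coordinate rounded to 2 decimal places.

Cross-section at z=7.5: (-0.58,-5.91) (2.18,-4.60) (2.79,2.45) (-2.33,-2.23)

t = z/height = 7.5/16 = 0.46875
s = 1 + (scale-1)·z/height = 1 + (1.04-1)·7.5/16 = 1.018750
θ = twist·z/height = 54°·7.5/16 = 25.3125° = 0.441786 rad
cos θ = 0.903989, sin θ = 0.427555 (intermediates below are computed at full precision and shown rounded to 5 d.p.)
v1: (-3,-5) → rotate → (-0.57419,-5.80261) → ×s → (-0.58496,-5.91141) → (-0.58,-5.91)
v2: (0,-5) → rotate → (2.13778,-4.51995) → ×s → (2.17786,-4.60470) → (2.18,-4.60)
v3: (3.5,1) → rotate → (2.73641,2.40043) → ×s → (2.78772,2.44544) → (2.79,2.45)
v4: (-3,-1) → rotate → (-2.28441,-2.18665) → ×s → (-2.32725,-2.22765) → (-2.33,-2.23)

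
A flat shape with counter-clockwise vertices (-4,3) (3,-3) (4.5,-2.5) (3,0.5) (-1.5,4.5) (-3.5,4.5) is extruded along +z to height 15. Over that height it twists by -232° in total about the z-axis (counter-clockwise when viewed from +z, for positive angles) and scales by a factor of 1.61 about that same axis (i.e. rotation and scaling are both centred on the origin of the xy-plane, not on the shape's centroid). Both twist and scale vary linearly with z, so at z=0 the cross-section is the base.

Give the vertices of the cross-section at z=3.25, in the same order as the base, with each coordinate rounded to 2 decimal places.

t = z/height = 3.25/15 = 0.216667
s = 1 + (scale-1)·z/height = 1 + (1.61-1)·3.25/15 = 1.132167
θ = twist·z/height = -232°·3.25/15 = -50.2667° = -0.877319 rad
cos θ = 0.639215, sin θ = -0.769028 (intermediates below are computed at full precision and shown rounded to 5 d.p.)
v1: (-4,3) → rotate → (-0.24978,4.99376) → ×s → (-0.28279,5.65377) → (-0.28,5.65)
v2: (3,-3) → rotate → (-0.38944,-4.22473) → ×s → (-0.44091,-4.78310) → (-0.44,-4.78)
v3: (4.5,-2.5) → rotate → (0.95390,-5.05866) → ×s → (1.07997,-5.72725) → (1.08,-5.73)
v4: (3,0.5) → rotate → (2.30216,-1.98748) → ×s → (2.60643,-2.25015) → (2.61,-2.25)
v5: (-1.5,4.5) → rotate → (2.50180,4.03001) → ×s → (2.83246,4.56264) → (2.83,4.56)
v6: (-3.5,4.5) → rotate → (1.22337,5.56807) → ×s → (1.38506,6.30398) → (1.39,6.30)

Cross-section at z=3.25: (-0.28,5.65) (-0.44,-4.78) (1.08,-5.73) (2.61,-2.25) (2.83,4.56) (1.39,6.30)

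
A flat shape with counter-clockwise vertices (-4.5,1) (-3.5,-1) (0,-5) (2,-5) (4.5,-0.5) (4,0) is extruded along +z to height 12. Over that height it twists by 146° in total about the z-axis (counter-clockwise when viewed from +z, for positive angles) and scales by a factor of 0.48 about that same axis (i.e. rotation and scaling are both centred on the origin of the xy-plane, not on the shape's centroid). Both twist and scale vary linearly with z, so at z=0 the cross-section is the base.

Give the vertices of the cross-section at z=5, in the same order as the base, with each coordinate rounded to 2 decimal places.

t = z/height = 5/12 = 0.416667
s = 1 + (scale-1)·z/height = 1 + (0.48-1)·5/12 = 0.783333
θ = twist·z/height = 146°·5/12 = 60.8333° = 1.061742 rad
cos θ = 0.487352, sin θ = 0.873206 (intermediates below are computed at full precision and shown rounded to 5 d.p.)
v1: (-4.5,1) → rotate → (-3.06629,-3.44207) → ×s → (-2.40193,-2.69629) → (-2.40,-2.70)
v2: (-3.5,-1) → rotate → (-0.83253,-3.54357) → ×s → (-0.65214,-2.77580) → (-0.65,-2.78)
v3: (0,-5) → rotate → (4.36603,-2.43676) → ×s → (3.42006,-1.90879) → (3.42,-1.91)
v4: (2,-5) → rotate → (5.34073,-0.69035) → ×s → (4.18357,-0.54077) → (4.18,-0.54)
v5: (4.5,-0.5) → rotate → (2.62969,3.68575) → ×s → (2.05992,2.88717) → (2.06,2.89)
v6: (4,0) → rotate → (1.94941,3.49282) → ×s → (1.52704,2.73604) → (1.53,2.74)

Cross-section at z=5: (-2.40,-2.70) (-0.65,-2.78) (3.42,-1.91) (4.18,-0.54) (2.06,2.89) (1.53,2.74)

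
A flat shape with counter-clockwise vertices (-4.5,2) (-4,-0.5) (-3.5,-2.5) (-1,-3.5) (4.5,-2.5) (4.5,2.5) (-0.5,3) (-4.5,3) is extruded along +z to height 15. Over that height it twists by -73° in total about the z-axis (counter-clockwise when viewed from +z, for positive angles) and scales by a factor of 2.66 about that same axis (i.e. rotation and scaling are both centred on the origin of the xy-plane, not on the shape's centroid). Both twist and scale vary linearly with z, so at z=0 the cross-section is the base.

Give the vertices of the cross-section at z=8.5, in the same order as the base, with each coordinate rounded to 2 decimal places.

t = z/height = 8.5/15 = 0.566667
s = 1 + (scale-1)·z/height = 1 + (2.66-1)·8.5/15 = 1.940667
θ = twist·z/height = -73°·8.5/15 = -41.3667° = -0.721985 rad
cos θ = 0.750496, sin θ = -0.660875 (intermediates below are computed at full precision and shown rounded to 5 d.p.)
v1: (-4.5,2) → rotate → (-2.05548,4.47493) → ×s → (-3.98900,8.68435) → (-3.99,8.68)
v2: (-4,-0.5) → rotate → (-3.33242,2.26825) → ×s → (-6.46712,4.40192) → (-6.47,4.40)
v3: (-3.5,-2.5) → rotate → (-4.27892,0.43682) → ×s → (-8.30396,0.84773) → (-8.30,0.85)
v4: (-1,-3.5) → rotate → (-3.06356,-1.96586) → ×s → (-5.94535,-3.81508) → (-5.95,-3.82)
v5: (4.5,-2.5) → rotate → (1.72504,-4.85018) → ×s → (3.34773,-9.41258) → (3.35,-9.41)
v6: (4.5,2.5) → rotate → (5.02942,-1.09770) → ×s → (9.76043,-2.13027) → (9.76,-2.13)
v7: (-0.5,3) → rotate → (1.60738,2.58192) → ×s → (3.11939,5.01066) → (3.12,5.01)
v8: (-4.5,3) → rotate → (-1.39460,5.22543) → ×s → (-2.70646,10.14081) → (-2.71,10.14)

Cross-section at z=8.5: (-3.99,8.68) (-6.47,4.40) (-8.30,0.85) (-5.95,-3.82) (3.35,-9.41) (9.76,-2.13) (3.12,5.01) (-2.71,10.14)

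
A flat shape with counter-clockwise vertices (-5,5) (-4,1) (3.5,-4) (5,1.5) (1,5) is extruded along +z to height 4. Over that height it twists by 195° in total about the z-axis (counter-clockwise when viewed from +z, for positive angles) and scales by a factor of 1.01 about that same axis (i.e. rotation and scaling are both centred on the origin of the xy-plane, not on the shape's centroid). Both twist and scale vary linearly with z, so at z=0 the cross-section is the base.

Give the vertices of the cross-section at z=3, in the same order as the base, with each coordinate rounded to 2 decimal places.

t = z/height = 3/4 = 0.75
s = 1 + (scale-1)·z/height = 1 + (1.01-1)·3/4 = 1.007500
θ = twist·z/height = 195°·3/4 = 146.2500° = 2.552544 rad
cos θ = -0.831470, sin θ = 0.555570 (intermediates below are computed at full precision and shown rounded to 5 d.p.)
v1: (-5,5) → rotate → (1.37950,-6.93520) → ×s → (1.38984,-6.98721) → (1.39,-6.99)
v2: (-4,1) → rotate → (2.77031,-3.05375) → ×s → (2.79109,-3.07665) → (2.79,-3.08)
v3: (3.5,-4) → rotate → (-0.68786,5.27037) → ×s → (-0.69302,5.30990) → (-0.69,5.31)
v4: (5,1.5) → rotate → (-4.99070,1.53065) → ×s → (-5.02813,1.54213) → (-5.03,1.54)
v5: (1,5) → rotate → (-3.60932,-3.60178) → ×s → (-3.63639,-3.62879) → (-3.64,-3.63)

Cross-section at z=3: (1.39,-6.99) (2.79,-3.08) (-0.69,5.31) (-5.03,1.54) (-3.64,-3.63)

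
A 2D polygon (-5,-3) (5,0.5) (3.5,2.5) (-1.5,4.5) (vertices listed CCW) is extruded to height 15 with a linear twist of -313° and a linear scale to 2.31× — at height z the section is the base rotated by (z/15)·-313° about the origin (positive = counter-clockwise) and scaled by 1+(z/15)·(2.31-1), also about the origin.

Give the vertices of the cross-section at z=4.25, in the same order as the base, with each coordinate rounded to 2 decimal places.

Cross-section at z=4.25: (-4.27,6.76) (0.84,-6.84) (3.54,-4.72) (6.12,2.20)

t = z/height = 4.25/15 = 0.283333
s = 1 + (scale-1)·z/height = 1 + (2.31-1)·4.25/15 = 1.371167
θ = twist·z/height = -313°·4.25/15 = -88.6833° = -1.547816 rad
cos θ = 0.022978, sin θ = -0.999736 (intermediates below are computed at full precision and shown rounded to 5 d.p.)
v1: (-5,-3) → rotate → (-3.11410,4.92975) → ×s → (-4.26995,6.75950) → (-4.27,6.76)
v2: (5,0.5) → rotate → (0.61476,-4.98719) → ×s → (0.84294,-6.83827) → (0.84,-6.84)
v3: (3.5,2.5) → rotate → (2.57976,-3.44163) → ×s → (3.53729,-4.71905) → (3.54,-4.72)
v4: (-1.5,4.5) → rotate → (4.46434,1.60301) → ×s → (6.12136,2.19799) → (6.12,2.20)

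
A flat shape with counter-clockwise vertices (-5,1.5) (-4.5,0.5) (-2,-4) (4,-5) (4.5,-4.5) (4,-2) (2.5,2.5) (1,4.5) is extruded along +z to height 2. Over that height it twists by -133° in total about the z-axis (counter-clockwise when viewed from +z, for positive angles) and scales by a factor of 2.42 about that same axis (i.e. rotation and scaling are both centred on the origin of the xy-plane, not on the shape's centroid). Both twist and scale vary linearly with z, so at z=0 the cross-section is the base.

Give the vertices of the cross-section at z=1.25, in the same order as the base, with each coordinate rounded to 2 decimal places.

Cross-section at z=1.25: (1.68,9.71) (-0.08,8.55) (-7.95,2.84) (-8.47,-8.63) (-7.42,-9.45) (-2.84,-7.95) (5.25,-4.12) (8.66,-0.86)

t = z/height = 1.25/2 = 0.625
s = 1 + (scale-1)·z/height = 1 + (2.42-1)·1.25/2 = 1.887500
θ = twist·z/height = -133°·1.25/2 = -83.1250° = -1.450805 rad
cos θ = 0.119704, sin θ = -0.992810 (intermediates below are computed at full precision and shown rounded to 5 d.p.)
v1: (-5,1.5) → rotate → (0.89070,5.14360) → ×s → (1.68119,9.70855) → (1.68,9.71)
v2: (-4.5,0.5) → rotate → (-0.04226,4.52750) → ×s → (-0.07977,8.54565) → (-0.08,8.55)
v3: (-2,-4) → rotate → (-4.21065,1.50680) → ×s → (-7.94759,2.84409) → (-7.95,2.84)
v4: (4,-5) → rotate → (-4.48523,-4.56976) → ×s → (-8.46588,-8.62542) → (-8.47,-8.63)
v5: (4.5,-4.5) → rotate → (-3.92898,-5.00631) → ×s → (-7.41594,-9.44941) → (-7.42,-9.45)
v6: (4,-2) → rotate → (-1.50680,-4.21065) → ×s → (-2.84409,-7.94759) → (-2.84,-7.95)
v7: (2.5,2.5) → rotate → (2.78128,-2.18277) → ×s → (5.24967,-4.11997) → (5.25,-4.12)
v8: (1,4.5) → rotate → (4.58735,-0.45414) → ×s → (8.65862,-0.85720) → (8.66,-0.86)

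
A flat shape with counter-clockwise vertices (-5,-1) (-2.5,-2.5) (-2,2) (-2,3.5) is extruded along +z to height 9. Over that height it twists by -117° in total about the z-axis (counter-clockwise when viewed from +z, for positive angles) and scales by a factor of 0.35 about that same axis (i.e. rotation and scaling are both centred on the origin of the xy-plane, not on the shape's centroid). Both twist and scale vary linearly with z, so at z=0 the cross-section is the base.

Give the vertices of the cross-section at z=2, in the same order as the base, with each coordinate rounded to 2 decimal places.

Cross-section at z=2: (-4.22,1.11) (-2.86,-0.98) (-0.79,2.29) (-0.23,3.44)

t = z/height = 2/9 = 0.222222
s = 1 + (scale-1)·z/height = 1 + (0.35-1)·2/9 = 0.855556
θ = twist·z/height = -117°·2/9 = -26.0000° = -0.453786 rad
cos θ = 0.898794, sin θ = -0.438371 (intermediates below are computed at full precision and shown rounded to 5 d.p.)
v1: (-5,-1) → rotate → (-4.93234,1.29306) → ×s → (-4.21989,1.10629) → (-4.22,1.11)
v2: (-2.5,-2.5) → rotate → (-3.34291,-1.15106) → ×s → (-2.86005,-0.98479) → (-2.86,-0.98)
v3: (-2,2) → rotate → (-0.92085,2.67433) → ×s → (-0.78783,2.28804) → (-0.79,2.29)
v4: (-2,3.5) → rotate → (-0.26329,4.02252) → ×s → (-0.22526,3.44149) → (-0.23,3.44)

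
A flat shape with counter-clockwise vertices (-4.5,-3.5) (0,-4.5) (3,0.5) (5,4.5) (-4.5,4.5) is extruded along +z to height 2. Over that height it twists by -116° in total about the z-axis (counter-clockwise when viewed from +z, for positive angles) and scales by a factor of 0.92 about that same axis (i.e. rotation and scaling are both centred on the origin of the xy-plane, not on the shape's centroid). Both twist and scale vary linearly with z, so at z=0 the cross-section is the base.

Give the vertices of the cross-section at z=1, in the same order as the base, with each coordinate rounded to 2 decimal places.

Cross-section at z=1: (-5.14,1.88) (-3.66,-2.29) (1.93,-2.19) (6.21,-1.78) (1.37,5.95)

t = z/height = 1/2 = 0.5
s = 1 + (scale-1)·z/height = 1 + (0.92-1)·1/2 = 0.960000
θ = twist·z/height = -116°·1/2 = -58.0000° = -1.012291 rad
cos θ = 0.529919, sin θ = -0.848048 (intermediates below are computed at full precision and shown rounded to 5 d.p.)
v1: (-4.5,-3.5) → rotate → (-5.35281,1.96150) → ×s → (-5.13869,1.88304) → (-5.14,1.88)
v2: (0,-4.5) → rotate → (-3.81622,-2.38464) → ×s → (-3.66357,-2.28925) → (-3.66,-2.29)
v3: (3,0.5) → rotate → (2.01378,-2.27918) → ×s → (1.93323,-2.18802) → (1.93,-2.19)
v4: (5,4.5) → rotate → (6.46581,-1.85560) → ×s → (6.20718,-1.78138) → (6.21,-1.78)
v5: (-4.5,4.5) → rotate → (1.43158,6.20085) → ×s → (1.37432,5.95282) → (1.37,5.95)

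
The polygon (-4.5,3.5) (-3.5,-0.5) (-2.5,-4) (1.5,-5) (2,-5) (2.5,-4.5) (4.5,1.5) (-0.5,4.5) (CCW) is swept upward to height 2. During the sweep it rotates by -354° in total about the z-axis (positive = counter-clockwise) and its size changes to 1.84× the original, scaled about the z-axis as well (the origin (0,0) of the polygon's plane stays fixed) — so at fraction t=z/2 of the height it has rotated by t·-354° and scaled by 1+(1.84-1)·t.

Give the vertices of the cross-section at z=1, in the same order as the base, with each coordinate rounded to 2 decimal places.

Cross-section at z=1: (6.64,-4.63) (4.93,0.97) (3.25,5.86) (-2.50,6.98) (-3.21,6.94) (-3.88,6.20) (-6.27,-2.46) (1.04,-6.34)

t = z/height = 1/2 = 0.5
s = 1 + (scale-1)·z/height = 1 + (1.84-1)·1/2 = 1.420000
θ = twist·z/height = -354°·1/2 = -177.0000° = -3.089233 rad
cos θ = -0.998630, sin θ = -0.052336 (intermediates below are computed at full precision and shown rounded to 5 d.p.)
v1: (-4.5,3.5) → rotate → (4.67701,-3.25969) → ×s → (6.64135,-4.62876) → (6.64,-4.63)
v2: (-3.5,-0.5) → rotate → (3.46904,0.68249) → ×s → (4.92603,0.96914) → (4.93,0.97)
v3: (-2.5,-4) → rotate → (2.28723,4.12536) → ×s → (3.24787,5.85801) → (3.25,5.86)
v4: (1.5,-5) → rotate → (-1.75962,4.91464) → ×s → (-2.49867,6.97879) → (-2.50,6.98)
v5: (2,-5) → rotate → (-2.25894,4.88848) → ×s → (-3.20769,6.94164) → (-3.21,6.94)
v6: (2.5,-4.5) → rotate → (-2.73209,4.36299) → ×s → (-3.87956,6.19545) → (-3.88,6.20)
v7: (4.5,1.5) → rotate → (-4.41533,-1.73346) → ×s → (-6.26977,-2.46151) → (-6.27,-2.46)
v8: (-0.5,4.5) → rotate → (0.73483,-4.46766) → ×s → (1.04345,-6.34408) → (1.04,-6.34)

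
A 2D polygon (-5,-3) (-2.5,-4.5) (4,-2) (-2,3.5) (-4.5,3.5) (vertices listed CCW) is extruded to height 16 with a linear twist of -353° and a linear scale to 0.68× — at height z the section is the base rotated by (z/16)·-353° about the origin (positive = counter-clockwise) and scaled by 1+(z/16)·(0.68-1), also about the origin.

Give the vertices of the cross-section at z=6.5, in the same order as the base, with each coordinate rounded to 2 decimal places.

Cross-section at z=6.5: (1.94,4.69) (-0.59,4.44) (-3.83,-0.68) (3.21,-1.41) (4.96,-0.11)

t = z/height = 6.5/16 = 0.40625
s = 1 + (scale-1)·z/height = 1 + (0.68-1)·6.5/16 = 0.870000
θ = twist·z/height = -353°·6.5/16 = -143.4063° = -2.502911 rad
cos θ = -0.802883, sin θ = -0.596137 (intermediates below are computed at full precision and shown rounded to 5 d.p.)
v1: (-5,-3) → rotate → (2.22600,5.38933) → ×s → (1.93662,4.68872) → (1.94,4.69)
v2: (-2.5,-4.5) → rotate → (-0.67541,5.10331) → ×s → (-0.58761,4.43988) → (-0.59,4.44)
v3: (4,-2) → rotate → (-4.40380,-0.77878) → ×s → (-3.83131,-0.67754) → (-3.83,-0.68)
v4: (-2,3.5) → rotate → (3.69225,-1.61781) → ×s → (3.21225,-1.40750) → (3.21,-1.41)
v5: (-4.5,3.5) → rotate → (5.69945,-0.12747) → ×s → (4.95852,-0.11090) → (4.96,-0.11)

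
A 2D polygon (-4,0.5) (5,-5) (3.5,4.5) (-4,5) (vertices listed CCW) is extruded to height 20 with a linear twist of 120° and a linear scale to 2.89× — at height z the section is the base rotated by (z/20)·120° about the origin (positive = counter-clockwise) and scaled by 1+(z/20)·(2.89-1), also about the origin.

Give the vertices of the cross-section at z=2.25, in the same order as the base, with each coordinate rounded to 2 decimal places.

t = z/height = 2.25/20 = 0.1125
s = 1 + (scale-1)·z/height = 1 + (2.89-1)·2.25/20 = 1.212625
θ = twist·z/height = 120°·2.25/20 = 13.5000° = 0.235619 rad
cos θ = 0.972370, sin θ = 0.233445 (intermediates below are computed at full precision and shown rounded to 5 d.p.)
v1: (-4,0.5) → rotate → (-4.00620,-0.44760) → ×s → (-4.85802,-0.54277) → (-4.86,-0.54)
v2: (5,-5) → rotate → (6.02908,-3.69462) → ×s → (7.31101,-4.48019) → (7.31,-4.48)
v3: (3.5,4.5) → rotate → (2.35279,5.19272) → ×s → (2.85305,6.29683) → (2.85,6.30)
v4: (-4,5) → rotate → (-5.05671,3.92807) → ×s → (-6.13189,4.76327) → (-6.13,4.76)

Cross-section at z=2.25: (-4.86,-0.54) (7.31,-4.48) (2.85,6.30) (-6.13,4.76)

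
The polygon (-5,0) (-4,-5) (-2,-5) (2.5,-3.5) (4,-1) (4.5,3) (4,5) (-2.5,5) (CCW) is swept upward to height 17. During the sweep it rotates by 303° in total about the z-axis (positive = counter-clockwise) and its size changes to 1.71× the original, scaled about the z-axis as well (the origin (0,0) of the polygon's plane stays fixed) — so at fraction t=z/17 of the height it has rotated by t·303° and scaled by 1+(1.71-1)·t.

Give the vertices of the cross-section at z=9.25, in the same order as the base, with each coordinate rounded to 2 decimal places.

Cross-section at z=9.25: (6.69,-1.81) (7.16,5.24) (4.49,5.97) (-2.08,5.59) (-4.99,2.79) (-7.11,-2.39) (-7.16,-5.24) (1.54,-7.60)

t = z/height = 9.25/17 = 0.544118
s = 1 + (scale-1)·z/height = 1 + (1.71-1)·9.25/17 = 1.386324
θ = twist·z/height = 303°·9.25/17 = 164.8676° = 2.877483 rad
cos θ = -0.965325, sin θ = 0.261050 (intermediates below are computed at full precision and shown rounded to 5 d.p.)
v1: (-5,0) → rotate → (4.82663,-1.30525) → ×s → (6.69127,-1.80950) → (6.69,-1.81)
v2: (-4,-5) → rotate → (5.16655,3.78243) → ×s → (7.16251,5.24367) → (7.16,5.24)
v3: (-2,-5) → rotate → (3.23590,4.30453) → ×s → (4.48600,5.96747) → (4.49,5.97)
v4: (2.5,-3.5) → rotate → (-1.49964,4.03126) → ×s → (-2.07899,5.58863) → (-2.08,5.59)
v5: (4,-1) → rotate → (-3.60025,2.00952) → ×s → (-4.99111,2.78585) → (-4.99,2.79)
v6: (4.5,3) → rotate → (-5.12711,-1.72125) → ×s → (-7.10784,-2.38621) → (-7.11,-2.39)
v7: (4,5) → rotate → (-5.16655,-3.78243) → ×s → (-7.16251,-5.24367) → (-7.16,-5.24)
v8: (-2.5,5) → rotate → (1.10807,-5.47925) → ×s → (1.53614,-7.59601) → (1.54,-7.60)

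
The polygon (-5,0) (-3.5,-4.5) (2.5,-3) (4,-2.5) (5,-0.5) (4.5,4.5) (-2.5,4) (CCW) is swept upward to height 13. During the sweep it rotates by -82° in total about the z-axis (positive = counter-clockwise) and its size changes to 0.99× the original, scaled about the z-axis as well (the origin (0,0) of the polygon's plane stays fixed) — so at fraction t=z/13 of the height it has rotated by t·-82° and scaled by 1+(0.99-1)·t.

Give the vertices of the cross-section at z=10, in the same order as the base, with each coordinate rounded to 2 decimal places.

t = z/height = 10/13 = 0.769231
s = 1 + (scale-1)·z/height = 1 + (0.99-1)·10/13 = 0.992308
θ = twist·z/height = -82°·10/13 = -63.0769° = -1.100900 rad
cos θ = 0.452794, sin θ = -0.891615 (intermediates below are computed at full precision and shown rounded to 5 d.p.)
v1: (-5,0) → rotate → (-2.26397,4.45808) → ×s → (-2.24655,4.42378) → (-2.25,4.42)
v2: (-3.5,-4.5) → rotate → (-5.59705,1.08308) → ×s → (-5.55399,1.07475) → (-5.55,1.07)
v3: (2.5,-3) → rotate → (-1.54286,-3.58742) → ×s → (-1.53099,-3.55982) → (-1.53,-3.56)
v4: (4,-2.5) → rotate → (-0.41786,-4.69845) → ×s → (-0.41465,-4.66230) → (-0.41,-4.66)
v5: (5,-0.5) → rotate → (1.81816,-4.68447) → ×s → (1.80418,-4.64844) → (1.80,-4.65)
v6: (4.5,4.5) → rotate → (6.04984,-1.97470) → ×s → (6.00330,-1.95951) → (6.00,-1.96)
v7: (-2.5,4) → rotate → (2.43448,4.04021) → ×s → (2.41575,4.00913) → (2.42,4.01)

Cross-section at z=10: (-2.25,4.42) (-5.55,1.07) (-1.53,-3.56) (-0.41,-4.66) (1.80,-4.65) (6.00,-1.96) (2.42,4.01)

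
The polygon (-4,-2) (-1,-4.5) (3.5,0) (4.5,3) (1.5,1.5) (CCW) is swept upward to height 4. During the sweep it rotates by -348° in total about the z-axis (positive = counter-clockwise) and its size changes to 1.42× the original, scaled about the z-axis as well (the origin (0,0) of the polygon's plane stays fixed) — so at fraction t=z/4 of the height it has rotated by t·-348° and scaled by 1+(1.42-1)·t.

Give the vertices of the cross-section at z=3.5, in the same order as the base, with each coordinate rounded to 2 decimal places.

Cross-section at z=3.5: (-0.84,-6.06) (4.30,-4.61) (2.71,3.94) (0.10,7.40) (-0.53,2.85)

t = z/height = 3.5/4 = 0.875
s = 1 + (scale-1)·z/height = 1 + (1.42-1)·3.5/4 = 1.367500
θ = twist·z/height = -348°·3.5/4 = -304.5000° = -5.314528 rad
cos θ = 0.566406, sin θ = 0.824126 (intermediates below are computed at full precision and shown rounded to 5 d.p.)
v1: (-4,-2) → rotate → (-0.61737,-4.42932) → ×s → (-0.84426,-6.05709) → (-0.84,-6.06)
v2: (-1,-4.5) → rotate → (3.14216,-3.37295) → ×s → (4.29691,-4.61251) → (4.30,-4.61)
v3: (3.5,0) → rotate → (1.98242,2.88444) → ×s → (2.71096,3.94447) → (2.71,3.94)
v4: (4.5,3) → rotate → (0.07645,5.40779) → ×s → (0.10454,7.39515) → (0.10,7.40)
v5: (1.5,1.5) → rotate → (-0.38658,2.08580) → ×s → (-0.52865,2.85233) → (-0.53,2.85)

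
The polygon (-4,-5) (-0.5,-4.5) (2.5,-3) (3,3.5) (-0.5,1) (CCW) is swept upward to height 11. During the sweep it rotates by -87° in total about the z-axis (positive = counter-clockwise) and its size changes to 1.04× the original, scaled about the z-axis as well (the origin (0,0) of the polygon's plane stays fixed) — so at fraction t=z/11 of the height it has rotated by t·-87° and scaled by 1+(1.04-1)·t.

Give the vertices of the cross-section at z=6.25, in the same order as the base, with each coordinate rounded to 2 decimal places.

Cross-section at z=6.25: (-6.55,-0.22) (-3.83,-2.60) (-0.67,-3.94) (4.71,0.00) (0.44,1.05)

t = z/height = 6.25/11 = 0.568182
s = 1 + (scale-1)·z/height = 1 + (1.04-1)·6.25/11 = 1.022727
θ = twist·z/height = -87°·6.25/11 = -49.4318° = -0.862748 rad
cos θ = 0.650352, sin θ = -0.759633 (intermediates below are computed at full precision and shown rounded to 5 d.p.)
v1: (-4,-5) → rotate → (-6.39957,-0.21323) → ×s → (-6.54502,-0.21808) → (-6.55,-0.22)
v2: (-0.5,-4.5) → rotate → (-3.74352,-2.54677) → ×s → (-3.82860,-2.60465) → (-3.83,-2.60)
v3: (2.5,-3) → rotate → (-0.65302,-3.85014) → ×s → (-0.66786,-3.93764) → (-0.67,-3.94)
v4: (3,3.5) → rotate → (4.60977,-0.00266) → ×s → (4.71454,-0.00272) → (4.71,0.00)
v5: (-0.5,1) → rotate → (0.43446,1.03017) → ×s → (0.44433,1.05358) → (0.44,1.05)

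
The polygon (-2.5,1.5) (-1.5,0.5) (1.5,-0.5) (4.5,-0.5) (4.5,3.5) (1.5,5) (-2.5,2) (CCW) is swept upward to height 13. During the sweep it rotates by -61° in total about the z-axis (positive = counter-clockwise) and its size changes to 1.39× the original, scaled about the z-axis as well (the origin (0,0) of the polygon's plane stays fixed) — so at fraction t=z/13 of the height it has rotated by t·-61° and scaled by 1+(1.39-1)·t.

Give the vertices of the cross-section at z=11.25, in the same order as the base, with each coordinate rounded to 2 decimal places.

Cross-section at z=11.25: (-0.42,3.88) (-0.68,2.00) (0.68,-2.00) (3.11,-5.20) (7.37,-1.96) (6.54,2.45) (0.11,4.28)

t = z/height = 11.25/13 = 0.865385
s = 1 + (scale-1)·z/height = 1 + (1.39-1)·11.25/13 = 1.337500
θ = twist·z/height = -61°·11.25/13 = -52.7885° = -0.921332 rad
cos θ = 0.604760, sin θ = -0.796408 (intermediates below are computed at full precision and shown rounded to 5 d.p.)
v1: (-2.5,1.5) → rotate → (-0.31729,2.89816) → ×s → (-0.42437,3.87629) → (-0.42,3.88)
v2: (-1.5,0.5) → rotate → (-0.50894,1.49699) → ×s → (-0.68070,2.00223) → (-0.68,2.00)
v3: (1.5,-0.5) → rotate → (0.50894,-1.49699) → ×s → (0.68070,-2.00223) → (0.68,-2.00)
v4: (4.5,-0.5) → rotate → (2.32321,-3.88622) → ×s → (3.10730,-5.19781) → (3.11,-5.20)
v5: (4.5,3.5) → rotate → (5.50885,-1.46718) → ×s → (7.36808,-1.96235) → (7.37,-1.96)
v6: (1.5,5) → rotate → (4.88918,1.82919) → ×s → (6.53928,2.44654) → (6.54,2.45)
v7: (-2.5,2) → rotate → (0.08092,3.20054) → ×s → (0.10823,4.28072) → (0.11,4.28)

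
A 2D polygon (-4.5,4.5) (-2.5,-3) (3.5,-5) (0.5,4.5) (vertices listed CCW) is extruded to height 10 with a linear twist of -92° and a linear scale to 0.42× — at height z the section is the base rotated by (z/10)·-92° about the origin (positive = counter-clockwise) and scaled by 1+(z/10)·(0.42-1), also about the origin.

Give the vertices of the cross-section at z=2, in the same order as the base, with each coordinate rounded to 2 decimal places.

Cross-section at z=2: (-2.52,5.03) (-2.93,-1.82) (1.54,-5.17) (1.68,3.64)

t = z/height = 2/10 = 0.2
s = 1 + (scale-1)·z/height = 1 + (0.42-1)·2/10 = 0.884000
θ = twist·z/height = -92°·2/10 = -18.4000° = -0.321141 rad
cos θ = 0.948876, sin θ = -0.315649 (intermediates below are computed at full precision and shown rounded to 5 d.p.)
v1: (-4.5,4.5) → rotate → (-2.84952,5.69036) → ×s → (-2.51898,5.03028) → (-2.52,5.03)
v2: (-2.5,-3) → rotate → (-3.31914,-2.05751) → ×s → (-2.93412,-1.81883) → (-2.93,-1.82)
v3: (3.5,-5) → rotate → (1.74282,-5.84915) → ×s → (1.54065,-5.17065) → (1.54,-5.17)
v4: (0.5,4.5) → rotate → (1.89486,4.11212) → ×s → (1.67506,3.63511) → (1.68,3.64)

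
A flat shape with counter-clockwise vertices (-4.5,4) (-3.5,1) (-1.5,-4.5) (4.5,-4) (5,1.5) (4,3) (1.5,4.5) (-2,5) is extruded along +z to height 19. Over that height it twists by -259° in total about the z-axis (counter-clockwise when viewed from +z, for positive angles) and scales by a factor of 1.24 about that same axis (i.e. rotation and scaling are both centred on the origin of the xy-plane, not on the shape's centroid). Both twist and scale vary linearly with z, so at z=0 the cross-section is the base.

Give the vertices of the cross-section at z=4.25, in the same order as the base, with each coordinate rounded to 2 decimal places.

Cross-section at z=4.25: (1.05,6.26) (-1.06,3.68) (-4.86,-1.18) (-1.05,-6.26) (4.14,-3.63) (4.92,-1.89) (4.86,1.18) (3.35,4.58)

t = z/height = 4.25/19 = 0.223684
s = 1 + (scale-1)·z/height = 1 + (1.24-1)·4.25/19 = 1.053684
θ = twist·z/height = -259°·4.25/19 = -57.9342° = -1.011143 rad
cos θ = 0.530893, sin θ = -0.847439 (intermediates below are computed at full precision and shown rounded to 5 d.p.)
v1: (-4.5,4) → rotate → (1.00074,5.93705) → ×s → (1.05446,6.25577) → (1.05,6.26)
v2: (-3.5,1) → rotate → (-1.01069,3.49693) → ×s → (-1.06494,3.68466) → (-1.06,3.68)
v3: (-1.5,-4.5) → rotate → (-4.60981,-1.11786) → ×s → (-4.85729,-1.17787) → (-4.86,-1.18)
v4: (4.5,-4) → rotate → (-1.00074,-5.93705) → ×s → (-1.05446,-6.25577) → (-1.05,-6.26)
v5: (5,1.5) → rotate → (3.92562,-3.44086) → ×s → (4.13637,-3.62558) → (4.14,-3.63)
v6: (4,3) → rotate → (4.66589,-1.79708) → ×s → (4.91637,-1.89355) → (4.92,-1.89)
v7: (1.5,4.5) → rotate → (4.60981,1.11786) → ×s → (4.85729,1.17787) → (4.86,1.18)
v8: (-2,5) → rotate → (3.17541,4.34934) → ×s → (3.34588,4.58283) → (3.35,4.58)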